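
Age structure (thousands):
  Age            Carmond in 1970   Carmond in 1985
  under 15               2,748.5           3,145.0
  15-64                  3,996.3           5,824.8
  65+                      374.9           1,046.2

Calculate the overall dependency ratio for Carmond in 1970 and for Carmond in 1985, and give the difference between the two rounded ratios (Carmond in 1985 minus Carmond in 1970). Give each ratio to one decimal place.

Carmond in 1970: 78.2
Carmond in 1985: 72.0
Difference: -6.2

Carmond in 1970: (2,748.5 + 374.9) / 3,996.3 × 100 = 3,123.4 / 3,996.3 × 100 = 78.2
Carmond in 1985: (3,145.0 + 1,046.2) / 5,824.8 × 100 = 4,191.2 / 5,824.8 × 100 = 72.0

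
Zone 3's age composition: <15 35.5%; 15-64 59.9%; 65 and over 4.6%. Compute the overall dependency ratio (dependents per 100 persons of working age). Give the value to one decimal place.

Total dependency ratio = (35.5 + 4.6) / 59.9 × 100 = 40.1 / 59.9 × 100 = 66.9

Total dependency ratio: 66.9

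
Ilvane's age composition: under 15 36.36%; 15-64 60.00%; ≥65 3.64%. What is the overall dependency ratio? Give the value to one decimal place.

Total dependency ratio: 66.7

Total dependency ratio = (36.36 + 3.64) / 60.00 × 100 = 40.00 / 60.00 × 100 = 66.7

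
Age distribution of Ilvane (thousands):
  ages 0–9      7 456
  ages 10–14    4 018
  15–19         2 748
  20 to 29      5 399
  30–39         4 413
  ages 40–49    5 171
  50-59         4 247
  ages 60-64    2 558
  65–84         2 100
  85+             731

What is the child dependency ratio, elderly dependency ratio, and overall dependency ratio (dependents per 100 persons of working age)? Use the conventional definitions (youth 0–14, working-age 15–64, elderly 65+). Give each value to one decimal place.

0–14: 7 456 + 4 018 = 11 474
15–64: 2 748 + 5 399 + 4 413 + 5 171 + 4 247 + 2 558 = 24 536
65+: 2 100 + 731 = 2 831
Youth dependency ratio = 11 474 / 24 536 × 100 = 46.8
Old-age dependency ratio = 2 831 / 24 536 × 100 = 11.5
Total dependency ratio = (11 474 + 2 831) / 24 536 × 100 = 14 305 / 24 536 × 100 = 58.3

Youth dependency ratio: 46.8
Old-age dependency ratio: 11.5
Total dependency ratio: 58.3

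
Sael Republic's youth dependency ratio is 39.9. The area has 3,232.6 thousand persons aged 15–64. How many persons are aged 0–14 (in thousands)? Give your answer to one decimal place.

Youth dependency ratio = youth / working-age × 100
39.9 = Y / 3,232.6 × 100
⇒ 1,289.8

Aged 0–14: 1,289.8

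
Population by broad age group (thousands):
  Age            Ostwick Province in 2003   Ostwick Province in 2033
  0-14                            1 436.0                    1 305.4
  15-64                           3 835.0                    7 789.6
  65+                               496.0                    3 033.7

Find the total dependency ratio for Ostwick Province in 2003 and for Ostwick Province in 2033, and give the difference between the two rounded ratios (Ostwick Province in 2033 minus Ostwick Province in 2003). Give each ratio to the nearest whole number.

Ostwick Province in 2003: (1 436.0 + 496.0) / 3 835.0 × 100 = 1 932.0 / 3 835.0 × 100 = 50
Ostwick Province in 2033: (1 305.4 + 3 033.7) / 7 789.6 × 100 = 4 339.1 / 7 789.6 × 100 = 56

Ostwick Province in 2003: 50
Ostwick Province in 2033: 56
Difference: +6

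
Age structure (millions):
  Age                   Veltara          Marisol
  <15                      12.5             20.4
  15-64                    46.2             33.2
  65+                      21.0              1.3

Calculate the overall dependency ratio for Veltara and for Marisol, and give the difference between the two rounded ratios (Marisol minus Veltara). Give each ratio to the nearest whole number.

Veltara: (12.5 + 21.0) / 46.2 × 100 = 33.5 / 46.2 × 100 = 73
Marisol: (20.4 + 1.3) / 33.2 × 100 = 21.7 / 33.2 × 100 = 65

Veltara: 73
Marisol: 65
Difference: -8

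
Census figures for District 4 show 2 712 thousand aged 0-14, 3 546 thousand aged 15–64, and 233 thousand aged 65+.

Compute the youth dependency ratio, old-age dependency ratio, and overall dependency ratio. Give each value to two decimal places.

Youth dependency ratio = 2 712 / 3 546 × 100 = 76.48
Old-age dependency ratio = 233 / 3 546 × 100 = 6.57
Total dependency ratio = (2 712 + 233) / 3 546 × 100 = 2 945 / 3 546 × 100 = 83.05

Youth dependency ratio: 76.48
Old-age dependency ratio: 6.57
Total dependency ratio: 83.05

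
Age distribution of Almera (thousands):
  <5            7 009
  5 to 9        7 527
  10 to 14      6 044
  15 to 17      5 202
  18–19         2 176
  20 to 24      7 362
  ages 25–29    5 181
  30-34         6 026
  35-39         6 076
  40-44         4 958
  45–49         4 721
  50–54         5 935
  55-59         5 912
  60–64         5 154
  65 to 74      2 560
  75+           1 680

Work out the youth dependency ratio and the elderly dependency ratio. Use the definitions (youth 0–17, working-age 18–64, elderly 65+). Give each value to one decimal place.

Youth dependency ratio: 48.2
Old-age dependency ratio: 7.9

0–17: 7 009 + 7 527 + 6 044 + 5 202 = 25 782
18–64: 2 176 + 7 362 + 5 181 + 6 026 + 6 076 + 4 958 + 4 721 + 5 935 + 5 912 + 5 154 = 53 501
65+: 2 560 + 1 680 = 4 240
Youth dependency ratio = 25 782 / 53 501 × 100 = 48.2
Old-age dependency ratio = 4 240 / 53 501 × 100 = 7.9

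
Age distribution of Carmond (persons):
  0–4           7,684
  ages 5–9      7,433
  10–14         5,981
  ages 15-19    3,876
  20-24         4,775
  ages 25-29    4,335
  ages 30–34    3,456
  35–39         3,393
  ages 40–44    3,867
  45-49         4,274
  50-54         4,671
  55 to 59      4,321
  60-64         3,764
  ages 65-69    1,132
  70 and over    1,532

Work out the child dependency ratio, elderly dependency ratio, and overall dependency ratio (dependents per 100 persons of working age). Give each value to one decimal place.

Youth dependency ratio: 51.8
Old-age dependency ratio: 6.5
Total dependency ratio: 58.3

0–14: 7,684 + 7,433 + 5,981 = 21,098
15–64: 3,876 + 4,775 + 4,335 + 3,456 + 3,393 + 3,867 + 4,274 + 4,671 + 4,321 + 3,764 = 40,732
65+: 1,132 + 1,532 = 2,664
Youth dependency ratio = 21,098 / 40,732 × 100 = 51.8
Old-age dependency ratio = 2,664 / 40,732 × 100 = 6.5
Total dependency ratio = (21,098 + 2,664) / 40,732 × 100 = 23,762 / 40,732 × 100 = 58.3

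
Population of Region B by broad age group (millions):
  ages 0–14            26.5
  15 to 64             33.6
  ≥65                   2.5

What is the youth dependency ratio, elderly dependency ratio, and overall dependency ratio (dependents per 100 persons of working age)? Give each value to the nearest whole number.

Youth dependency ratio: 79
Old-age dependency ratio: 7
Total dependency ratio: 86

Youth dependency ratio = 26.5 / 33.6 × 100 = 79
Old-age dependency ratio = 2.5 / 33.6 × 100 = 7
Total dependency ratio = (26.5 + 2.5) / 33.6 × 100 = 29.0 / 33.6 × 100 = 86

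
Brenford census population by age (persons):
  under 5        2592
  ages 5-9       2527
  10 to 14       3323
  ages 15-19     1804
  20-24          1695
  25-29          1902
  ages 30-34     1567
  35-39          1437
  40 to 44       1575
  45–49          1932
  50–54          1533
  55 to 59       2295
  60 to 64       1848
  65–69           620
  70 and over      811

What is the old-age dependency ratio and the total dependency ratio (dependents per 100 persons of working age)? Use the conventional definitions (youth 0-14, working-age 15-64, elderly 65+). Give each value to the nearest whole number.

Old-age dependency ratio: 8
Total dependency ratio: 56

0–14: 2592 + 2527 + 3323 = 8442
15–64: 1804 + 1695 + 1902 + 1567 + 1437 + 1575 + 1932 + 1533 + 2295 + 1848 = 17588
65+: 620 + 811 = 1431
Old-age dependency ratio = 1431 / 17588 × 100 = 8
Total dependency ratio = (8442 + 1431) / 17588 × 100 = 9873 / 17588 × 100 = 56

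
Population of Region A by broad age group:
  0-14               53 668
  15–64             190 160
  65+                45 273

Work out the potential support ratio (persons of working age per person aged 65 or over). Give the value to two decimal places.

Potential support ratio = 190 160 / 45 273 = 4.20

Potential support ratio: 4.20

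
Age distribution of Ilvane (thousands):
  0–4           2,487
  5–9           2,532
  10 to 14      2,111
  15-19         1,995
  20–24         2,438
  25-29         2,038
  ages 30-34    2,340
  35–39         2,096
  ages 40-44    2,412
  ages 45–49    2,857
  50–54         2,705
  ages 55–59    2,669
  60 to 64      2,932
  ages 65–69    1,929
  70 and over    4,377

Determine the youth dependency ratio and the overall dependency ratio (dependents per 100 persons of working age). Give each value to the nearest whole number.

Youth dependency ratio: 29
Total dependency ratio: 55

0–14: 2,487 + 2,532 + 2,111 = 7,130
15–64: 1,995 + 2,438 + 2,038 + 2,340 + 2,096 + 2,412 + 2,857 + 2,705 + 2,669 + 2,932 = 24,482
65+: 1,929 + 4,377 = 6,306
Youth dependency ratio = 7,130 / 24,482 × 100 = 29
Total dependency ratio = (7,130 + 6,306) / 24,482 × 100 = 13,436 / 24,482 × 100 = 55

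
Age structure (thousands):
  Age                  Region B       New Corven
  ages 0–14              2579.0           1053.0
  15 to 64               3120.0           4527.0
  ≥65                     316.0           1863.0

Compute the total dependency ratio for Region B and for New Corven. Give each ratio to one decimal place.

Region B: 92.8
New Corven: 64.4

Region B: (2579.0 + 316.0) / 3120.0 × 100 = 2895.0 / 3120.0 × 100 = 92.8
New Corven: (1053.0 + 1863.0) / 4527.0 × 100 = 2916.0 / 4527.0 × 100 = 64.4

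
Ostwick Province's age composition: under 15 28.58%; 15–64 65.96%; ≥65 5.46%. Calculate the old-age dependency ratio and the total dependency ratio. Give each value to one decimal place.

Old-age dependency ratio = 5.46 / 65.96 × 100 = 8.3
Total dependency ratio = (28.58 + 5.46) / 65.96 × 100 = 34.04 / 65.96 × 100 = 51.6

Old-age dependency ratio: 8.3
Total dependency ratio: 51.6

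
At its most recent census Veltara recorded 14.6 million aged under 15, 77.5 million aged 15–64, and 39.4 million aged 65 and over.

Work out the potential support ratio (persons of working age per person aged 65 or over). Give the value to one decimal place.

Potential support ratio: 2.0

Potential support ratio = 77.5 / 39.4 = 2.0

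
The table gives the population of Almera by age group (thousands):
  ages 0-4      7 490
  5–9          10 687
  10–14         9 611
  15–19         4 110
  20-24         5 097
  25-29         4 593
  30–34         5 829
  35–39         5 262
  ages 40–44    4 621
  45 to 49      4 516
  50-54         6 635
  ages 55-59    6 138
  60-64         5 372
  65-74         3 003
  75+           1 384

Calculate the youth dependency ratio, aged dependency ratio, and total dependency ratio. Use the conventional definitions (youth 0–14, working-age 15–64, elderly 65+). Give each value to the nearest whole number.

0–14: 7 490 + 10 687 + 9 611 = 27 788
15–64: 4 110 + 5 097 + 4 593 + 5 829 + 5 262 + 4 621 + 4 516 + 6 635 + 6 138 + 5 372 = 52 173
65+: 3 003 + 1 384 = 4 387
Youth dependency ratio = 27 788 / 52 173 × 100 = 53
Old-age dependency ratio = 4 387 / 52 173 × 100 = 8
Total dependency ratio = (27 788 + 4 387) / 52 173 × 100 = 32 175 / 52 173 × 100 = 62

Youth dependency ratio: 53
Old-age dependency ratio: 8
Total dependency ratio: 62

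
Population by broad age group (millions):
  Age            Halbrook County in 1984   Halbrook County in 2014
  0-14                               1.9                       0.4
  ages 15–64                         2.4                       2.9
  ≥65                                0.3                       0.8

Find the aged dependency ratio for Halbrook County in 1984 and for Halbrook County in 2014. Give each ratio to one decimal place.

Halbrook County in 1984: 0.3 / 2.4 × 100 = 12.5
Halbrook County in 2014: 0.8 / 2.9 × 100 = 27.6

Halbrook County in 1984: 12.5
Halbrook County in 2014: 27.6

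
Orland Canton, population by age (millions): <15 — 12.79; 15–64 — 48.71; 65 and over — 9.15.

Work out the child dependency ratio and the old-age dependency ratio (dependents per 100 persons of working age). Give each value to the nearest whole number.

Youth dependency ratio = 12.79 / 48.71 × 100 = 26
Old-age dependency ratio = 9.15 / 48.71 × 100 = 19

Youth dependency ratio: 26
Old-age dependency ratio: 19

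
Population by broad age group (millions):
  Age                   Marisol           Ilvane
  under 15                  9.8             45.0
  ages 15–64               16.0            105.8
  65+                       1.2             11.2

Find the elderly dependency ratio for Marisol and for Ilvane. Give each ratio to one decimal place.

Marisol: 7.5
Ilvane: 10.6

Marisol: 1.2 / 16.0 × 100 = 7.5
Ilvane: 11.2 / 105.8 × 100 = 10.6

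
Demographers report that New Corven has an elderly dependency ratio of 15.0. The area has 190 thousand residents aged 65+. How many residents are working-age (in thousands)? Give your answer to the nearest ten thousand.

Old-age dependency ratio = elderly / working-age × 100
15.0 = 190 / W × 100
⇒ 1,270

Working-age: 1,270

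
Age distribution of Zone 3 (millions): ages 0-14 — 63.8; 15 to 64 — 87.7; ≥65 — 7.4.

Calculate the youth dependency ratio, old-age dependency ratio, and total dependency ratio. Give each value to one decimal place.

Youth dependency ratio = 63.8 / 87.7 × 100 = 72.7
Old-age dependency ratio = 7.4 / 87.7 × 100 = 8.4
Total dependency ratio = (63.8 + 7.4) / 87.7 × 100 = 71.2 / 87.7 × 100 = 81.2

Youth dependency ratio: 72.7
Old-age dependency ratio: 8.4
Total dependency ratio: 81.2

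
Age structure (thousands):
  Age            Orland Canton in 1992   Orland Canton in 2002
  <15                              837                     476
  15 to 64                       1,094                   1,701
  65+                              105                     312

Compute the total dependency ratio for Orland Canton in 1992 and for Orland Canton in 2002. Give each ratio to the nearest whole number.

Orland Canton in 1992: (837 + 105) / 1,094 × 100 = 942 / 1,094 × 100 = 86
Orland Canton in 2002: (476 + 312) / 1,701 × 100 = 788 / 1,701 × 100 = 46

Orland Canton in 1992: 86
Orland Canton in 2002: 46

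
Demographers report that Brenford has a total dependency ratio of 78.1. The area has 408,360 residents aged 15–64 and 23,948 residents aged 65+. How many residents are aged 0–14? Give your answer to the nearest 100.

Aged 0–14: 295,000

Total dependency ratio = (youth + elderly) / working-age × 100
78.1 = (Y + 23,948) / 408,360 × 100
⇒ 295,000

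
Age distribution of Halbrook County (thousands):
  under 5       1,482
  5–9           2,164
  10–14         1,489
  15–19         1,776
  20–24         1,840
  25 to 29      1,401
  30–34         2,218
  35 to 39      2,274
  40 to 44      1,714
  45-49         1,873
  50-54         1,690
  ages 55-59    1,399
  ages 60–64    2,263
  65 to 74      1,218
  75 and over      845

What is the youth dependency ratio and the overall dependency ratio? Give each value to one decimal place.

Youth dependency ratio: 27.8
Total dependency ratio: 39.0

0–14: 1,482 + 2,164 + 1,489 = 5,135
15–64: 1,776 + 1,840 + 1,401 + 2,218 + 2,274 + 1,714 + 1,873 + 1,690 + 1,399 + 2,263 = 18,448
65+: 1,218 + 845 = 2,063
Youth dependency ratio = 5,135 / 18,448 × 100 = 27.8
Total dependency ratio = (5,135 + 2,063) / 18,448 × 100 = 7,198 / 18,448 × 100 = 39.0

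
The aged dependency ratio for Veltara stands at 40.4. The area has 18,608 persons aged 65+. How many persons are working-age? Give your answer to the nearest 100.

Working-age: 46,100

Old-age dependency ratio = elderly / working-age × 100
40.4 = 18,608 / W × 100
⇒ 46,100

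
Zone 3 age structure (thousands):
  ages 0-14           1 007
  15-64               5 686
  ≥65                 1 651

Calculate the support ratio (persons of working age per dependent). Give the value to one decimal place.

Support ratio: 2.1

Support ratio = 5 686 / (1 007 + 1 651) = 5 686 / 2 658 = 2.1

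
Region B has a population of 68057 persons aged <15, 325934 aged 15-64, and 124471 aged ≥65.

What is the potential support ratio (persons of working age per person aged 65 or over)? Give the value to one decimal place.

Potential support ratio: 2.6

Potential support ratio = 325934 / 124471 = 2.6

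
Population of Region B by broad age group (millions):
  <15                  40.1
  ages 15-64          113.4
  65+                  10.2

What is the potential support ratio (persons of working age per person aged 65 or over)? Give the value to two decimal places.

Potential support ratio = 113.4 / 10.2 = 11.12

Potential support ratio: 11.12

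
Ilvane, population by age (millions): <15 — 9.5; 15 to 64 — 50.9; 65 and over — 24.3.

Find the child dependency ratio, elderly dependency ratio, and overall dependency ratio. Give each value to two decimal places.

Youth dependency ratio: 18.66
Old-age dependency ratio: 47.74
Total dependency ratio: 66.40

Youth dependency ratio = 9.5 / 50.9 × 100 = 18.66
Old-age dependency ratio = 24.3 / 50.9 × 100 = 47.74
Total dependency ratio = (9.5 + 24.3) / 50.9 × 100 = 33.8 / 50.9 × 100 = 66.40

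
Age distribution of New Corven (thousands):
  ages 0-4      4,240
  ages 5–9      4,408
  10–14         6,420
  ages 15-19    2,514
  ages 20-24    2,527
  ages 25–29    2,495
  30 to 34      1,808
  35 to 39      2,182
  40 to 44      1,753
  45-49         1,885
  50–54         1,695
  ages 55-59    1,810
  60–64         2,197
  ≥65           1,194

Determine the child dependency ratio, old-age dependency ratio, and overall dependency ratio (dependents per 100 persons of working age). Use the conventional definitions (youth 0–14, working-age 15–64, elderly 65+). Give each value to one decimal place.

Youth dependency ratio: 72.2
Old-age dependency ratio: 5.7
Total dependency ratio: 77.9

0–14: 4,240 + 4,408 + 6,420 = 15,068
15–64: 2,514 + 2,527 + 2,495 + 1,808 + 2,182 + 1,753 + 1,885 + 1,695 + 1,810 + 2,197 = 20,866
65+: 1,194
Youth dependency ratio = 15,068 / 20,866 × 100 = 72.2
Old-age dependency ratio = 1,194 / 20,866 × 100 = 5.7
Total dependency ratio = (15,068 + 1,194) / 20,866 × 100 = 16,262 / 20,866 × 100 = 77.9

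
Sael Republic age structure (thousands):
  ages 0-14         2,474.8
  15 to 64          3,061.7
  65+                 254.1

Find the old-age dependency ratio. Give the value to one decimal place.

Old-age dependency ratio: 8.3

Old-age dependency ratio = 254.1 / 3,061.7 × 100 = 8.3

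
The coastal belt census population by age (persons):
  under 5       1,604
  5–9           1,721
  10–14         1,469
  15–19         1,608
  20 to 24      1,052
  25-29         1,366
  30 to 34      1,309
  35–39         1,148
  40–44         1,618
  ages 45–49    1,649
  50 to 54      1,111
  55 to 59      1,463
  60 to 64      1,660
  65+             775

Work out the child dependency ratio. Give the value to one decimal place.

Youth dependency ratio: 34.3

0–14: 1,604 + 1,721 + 1,469 = 4,794
15–64: 1,608 + 1,052 + 1,366 + 1,309 + 1,148 + 1,618 + 1,649 + 1,111 + 1,463 + 1,660 = 13,984
65+: 775
Youth dependency ratio = 4,794 / 13,984 × 100 = 34.3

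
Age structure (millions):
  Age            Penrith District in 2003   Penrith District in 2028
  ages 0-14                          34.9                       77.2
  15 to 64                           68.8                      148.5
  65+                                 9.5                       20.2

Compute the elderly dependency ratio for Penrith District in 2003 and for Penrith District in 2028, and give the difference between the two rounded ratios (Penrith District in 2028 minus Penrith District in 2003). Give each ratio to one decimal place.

Penrith District in 2003: 9.5 / 68.8 × 100 = 13.8
Penrith District in 2028: 20.2 / 148.5 × 100 = 13.6

Penrith District in 2003: 13.8
Penrith District in 2028: 13.6
Difference: -0.2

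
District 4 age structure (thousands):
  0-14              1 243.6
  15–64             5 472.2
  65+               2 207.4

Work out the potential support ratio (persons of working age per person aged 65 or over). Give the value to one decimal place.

Potential support ratio = 5 472.2 / 2 207.4 = 2.5

Potential support ratio: 2.5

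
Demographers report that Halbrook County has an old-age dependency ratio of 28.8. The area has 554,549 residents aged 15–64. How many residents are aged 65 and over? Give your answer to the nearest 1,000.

Old-age dependency ratio = elderly / working-age × 100
28.8 = E / 554,549 × 100
⇒ 160,000

Aged 65 and over: 160,000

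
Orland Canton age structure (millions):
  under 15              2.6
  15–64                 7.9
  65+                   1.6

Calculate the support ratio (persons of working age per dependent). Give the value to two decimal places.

Support ratio: 1.88

Support ratio = 7.9 / (2.6 + 1.6) = 7.9 / 4.2 = 1.88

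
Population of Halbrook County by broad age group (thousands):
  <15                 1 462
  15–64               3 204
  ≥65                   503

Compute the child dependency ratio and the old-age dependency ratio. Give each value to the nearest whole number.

Youth dependency ratio = 1 462 / 3 204 × 100 = 46
Old-age dependency ratio = 503 / 3 204 × 100 = 16

Youth dependency ratio: 46
Old-age dependency ratio: 16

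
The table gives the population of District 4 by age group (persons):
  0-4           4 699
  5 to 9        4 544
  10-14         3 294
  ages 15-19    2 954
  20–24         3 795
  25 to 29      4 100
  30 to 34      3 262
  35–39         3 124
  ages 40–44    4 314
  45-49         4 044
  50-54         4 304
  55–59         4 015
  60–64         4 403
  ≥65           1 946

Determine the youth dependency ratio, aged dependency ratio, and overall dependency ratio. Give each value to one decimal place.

Youth dependency ratio: 32.7
Old-age dependency ratio: 5.1
Total dependency ratio: 37.8

0–14: 4 699 + 4 544 + 3 294 = 12 537
15–64: 2 954 + 3 795 + 4 100 + 3 262 + 3 124 + 4 314 + 4 044 + 4 304 + 4 015 + 4 403 = 38 315
65+: 1 946
Youth dependency ratio = 12 537 / 38 315 × 100 = 32.7
Old-age dependency ratio = 1 946 / 38 315 × 100 = 5.1
Total dependency ratio = (12 537 + 1 946) / 38 315 × 100 = 14 483 / 38 315 × 100 = 37.8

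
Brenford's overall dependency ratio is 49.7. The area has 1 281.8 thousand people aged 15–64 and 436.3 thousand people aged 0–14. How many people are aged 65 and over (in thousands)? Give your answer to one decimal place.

Aged 65 and over: 200.8

Total dependency ratio = (youth + elderly) / working-age × 100
49.7 = (436.3 + E) / 1 281.8 × 100
⇒ 200.8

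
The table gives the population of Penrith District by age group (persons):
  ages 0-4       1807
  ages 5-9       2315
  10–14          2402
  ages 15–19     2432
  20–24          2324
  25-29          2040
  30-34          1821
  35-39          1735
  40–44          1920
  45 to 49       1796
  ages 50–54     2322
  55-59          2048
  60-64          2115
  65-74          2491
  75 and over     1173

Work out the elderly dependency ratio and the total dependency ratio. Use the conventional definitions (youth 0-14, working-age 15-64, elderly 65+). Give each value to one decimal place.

Old-age dependency ratio: 17.8
Total dependency ratio: 49.6

0–14: 1807 + 2315 + 2402 = 6524
15–64: 2432 + 2324 + 2040 + 1821 + 1735 + 1920 + 1796 + 2322 + 2048 + 2115 = 20553
65+: 2491 + 1173 = 3664
Old-age dependency ratio = 3664 / 20553 × 100 = 17.8
Total dependency ratio = (6524 + 3664) / 20553 × 100 = 10188 / 20553 × 100 = 49.6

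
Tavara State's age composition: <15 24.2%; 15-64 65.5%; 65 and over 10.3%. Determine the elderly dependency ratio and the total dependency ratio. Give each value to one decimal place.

Old-age dependency ratio = 10.3 / 65.5 × 100 = 15.7
Total dependency ratio = (24.2 + 10.3) / 65.5 × 100 = 34.5 / 65.5 × 100 = 52.7

Old-age dependency ratio: 15.7
Total dependency ratio: 52.7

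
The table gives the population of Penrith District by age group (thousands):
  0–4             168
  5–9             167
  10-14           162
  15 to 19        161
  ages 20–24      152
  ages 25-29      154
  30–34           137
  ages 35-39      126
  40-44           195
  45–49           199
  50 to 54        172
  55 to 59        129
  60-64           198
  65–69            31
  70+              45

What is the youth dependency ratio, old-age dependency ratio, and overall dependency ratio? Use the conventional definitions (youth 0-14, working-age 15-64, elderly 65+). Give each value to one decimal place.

0–14: 168 + 167 + 162 = 497
15–64: 161 + 152 + 154 + 137 + 126 + 195 + 199 + 172 + 129 + 198 = 1,623
65+: 31 + 45 = 76
Youth dependency ratio = 497 / 1,623 × 100 = 30.6
Old-age dependency ratio = 76 / 1,623 × 100 = 4.7
Total dependency ratio = (497 + 76) / 1,623 × 100 = 573 / 1,623 × 100 = 35.3

Youth dependency ratio: 30.6
Old-age dependency ratio: 4.7
Total dependency ratio: 35.3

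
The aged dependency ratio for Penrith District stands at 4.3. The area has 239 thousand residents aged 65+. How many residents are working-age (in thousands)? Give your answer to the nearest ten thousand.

Old-age dependency ratio = elderly / working-age × 100
4.3 = 239 / W × 100
⇒ 5,560

Working-age: 5,560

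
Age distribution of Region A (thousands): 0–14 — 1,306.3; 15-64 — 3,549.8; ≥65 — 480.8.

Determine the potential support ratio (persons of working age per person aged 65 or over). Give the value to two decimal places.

Potential support ratio: 7.38

Potential support ratio = 3,549.8 / 480.8 = 7.38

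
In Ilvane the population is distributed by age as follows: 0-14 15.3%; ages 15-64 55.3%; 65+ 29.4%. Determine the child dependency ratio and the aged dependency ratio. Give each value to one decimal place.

Youth dependency ratio = 15.3 / 55.3 × 100 = 27.7
Old-age dependency ratio = 29.4 / 55.3 × 100 = 53.2

Youth dependency ratio: 27.7
Old-age dependency ratio: 53.2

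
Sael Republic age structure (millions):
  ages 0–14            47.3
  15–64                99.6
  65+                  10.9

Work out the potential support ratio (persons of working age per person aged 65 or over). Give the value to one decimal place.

Potential support ratio: 9.1

Potential support ratio = 99.6 / 10.9 = 9.1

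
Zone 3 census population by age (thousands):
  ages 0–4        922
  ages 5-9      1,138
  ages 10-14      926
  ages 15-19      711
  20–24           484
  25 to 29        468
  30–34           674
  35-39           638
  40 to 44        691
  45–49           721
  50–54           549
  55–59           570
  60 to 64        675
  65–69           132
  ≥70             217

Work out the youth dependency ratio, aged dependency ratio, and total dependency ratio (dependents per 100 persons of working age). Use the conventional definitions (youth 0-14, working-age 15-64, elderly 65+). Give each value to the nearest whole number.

0–14: 922 + 1,138 + 926 = 2,986
15–64: 711 + 484 + 468 + 674 + 638 + 691 + 721 + 549 + 570 + 675 = 6,181
65+: 132 + 217 = 349
Youth dependency ratio = 2,986 / 6,181 × 100 = 48
Old-age dependency ratio = 349 / 6,181 × 100 = 6
Total dependency ratio = (2,986 + 349) / 6,181 × 100 = 3,335 / 6,181 × 100 = 54

Youth dependency ratio: 48
Old-age dependency ratio: 6
Total dependency ratio: 54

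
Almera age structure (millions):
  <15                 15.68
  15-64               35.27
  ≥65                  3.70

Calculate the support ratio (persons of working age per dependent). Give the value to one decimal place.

Support ratio = 35.27 / (15.68 + 3.70) = 35.27 / 19.38 = 1.8

Support ratio: 1.8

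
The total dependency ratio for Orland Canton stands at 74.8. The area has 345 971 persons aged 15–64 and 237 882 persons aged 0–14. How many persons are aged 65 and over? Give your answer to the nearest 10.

Total dependency ratio = (youth + elderly) / working-age × 100
74.8 = (237 882 + E) / 345 971 × 100
⇒ 20 900

Aged 65 and over: 20 900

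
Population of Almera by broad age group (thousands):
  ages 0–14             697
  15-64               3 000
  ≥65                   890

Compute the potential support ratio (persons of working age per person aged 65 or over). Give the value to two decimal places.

Potential support ratio = 3 000 / 890 = 3.37

Potential support ratio: 3.37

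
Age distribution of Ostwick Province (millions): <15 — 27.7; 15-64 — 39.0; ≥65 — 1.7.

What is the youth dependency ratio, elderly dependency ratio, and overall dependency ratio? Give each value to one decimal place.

Youth dependency ratio = 27.7 / 39.0 × 100 = 71.0
Old-age dependency ratio = 1.7 / 39.0 × 100 = 4.4
Total dependency ratio = (27.7 + 1.7) / 39.0 × 100 = 29.4 / 39.0 × 100 = 75.4

Youth dependency ratio: 71.0
Old-age dependency ratio: 4.4
Total dependency ratio: 75.4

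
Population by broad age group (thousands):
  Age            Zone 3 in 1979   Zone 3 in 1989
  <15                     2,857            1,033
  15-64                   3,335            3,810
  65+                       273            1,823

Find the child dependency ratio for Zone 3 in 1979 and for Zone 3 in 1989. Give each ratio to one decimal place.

Zone 3 in 1979: 2,857 / 3,335 × 100 = 85.7
Zone 3 in 1989: 1,033 / 3,810 × 100 = 27.1

Zone 3 in 1979: 85.7
Zone 3 in 1989: 27.1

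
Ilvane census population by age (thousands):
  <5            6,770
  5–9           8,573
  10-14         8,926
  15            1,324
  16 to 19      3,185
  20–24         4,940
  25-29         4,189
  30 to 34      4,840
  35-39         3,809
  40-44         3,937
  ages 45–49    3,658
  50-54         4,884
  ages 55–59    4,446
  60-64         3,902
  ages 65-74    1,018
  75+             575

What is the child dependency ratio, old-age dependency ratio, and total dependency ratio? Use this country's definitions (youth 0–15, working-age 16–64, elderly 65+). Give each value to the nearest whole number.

Youth dependency ratio: 61
Old-age dependency ratio: 4
Total dependency ratio: 65

0–15: 6,770 + 8,573 + 8,926 + 1,324 = 25,593
16–64: 3,185 + 4,940 + 4,189 + 4,840 + 3,809 + 3,937 + 3,658 + 4,884 + 4,446 + 3,902 = 41,790
65+: 1,018 + 575 = 1,593
Youth dependency ratio = 25,593 / 41,790 × 100 = 61
Old-age dependency ratio = 1,593 / 41,790 × 100 = 4
Total dependency ratio = (25,593 + 1,593) / 41,790 × 100 = 27,186 / 41,790 × 100 = 65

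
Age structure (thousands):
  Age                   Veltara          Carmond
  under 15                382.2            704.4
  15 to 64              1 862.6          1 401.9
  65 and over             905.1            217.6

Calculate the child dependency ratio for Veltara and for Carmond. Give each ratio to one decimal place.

Veltara: 382.2 / 1 862.6 × 100 = 20.5
Carmond: 704.4 / 1 401.9 × 100 = 50.2

Veltara: 20.5
Carmond: 50.2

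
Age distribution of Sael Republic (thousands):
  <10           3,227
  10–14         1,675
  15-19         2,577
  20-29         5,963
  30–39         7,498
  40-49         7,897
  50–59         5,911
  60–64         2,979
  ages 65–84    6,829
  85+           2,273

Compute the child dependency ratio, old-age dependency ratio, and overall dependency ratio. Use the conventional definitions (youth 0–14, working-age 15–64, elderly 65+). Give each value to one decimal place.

Youth dependency ratio: 14.9
Old-age dependency ratio: 27.7
Total dependency ratio: 42.7

0–14: 3,227 + 1,675 = 4,902
15–64: 2,577 + 5,963 + 7,498 + 7,897 + 5,911 + 2,979 = 32,825
65+: 6,829 + 2,273 = 9,102
Youth dependency ratio = 4,902 / 32,825 × 100 = 14.9
Old-age dependency ratio = 9,102 / 32,825 × 100 = 27.7
Total dependency ratio = (4,902 + 9,102) / 32,825 × 100 = 14,004 / 32,825 × 100 = 42.7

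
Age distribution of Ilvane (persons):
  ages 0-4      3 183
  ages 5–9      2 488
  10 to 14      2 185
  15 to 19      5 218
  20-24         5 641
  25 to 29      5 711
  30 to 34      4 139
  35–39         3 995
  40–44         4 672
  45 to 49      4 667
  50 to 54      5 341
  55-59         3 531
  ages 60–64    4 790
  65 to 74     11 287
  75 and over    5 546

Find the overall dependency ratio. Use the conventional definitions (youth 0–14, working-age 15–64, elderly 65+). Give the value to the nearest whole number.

0–14: 3 183 + 2 488 + 2 185 = 7 856
15–64: 5 218 + 5 641 + 5 711 + 4 139 + 3 995 + 4 672 + 4 667 + 5 341 + 3 531 + 4 790 = 47 705
65+: 11 287 + 5 546 = 16 833
Total dependency ratio = (7 856 + 16 833) / 47 705 × 100 = 24 689 / 47 705 × 100 = 52

Total dependency ratio: 52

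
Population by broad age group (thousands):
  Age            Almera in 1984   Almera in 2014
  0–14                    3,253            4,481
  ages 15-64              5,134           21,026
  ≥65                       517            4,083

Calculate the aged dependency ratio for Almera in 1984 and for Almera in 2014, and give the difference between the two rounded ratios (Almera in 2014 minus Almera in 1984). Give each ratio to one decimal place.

Almera in 1984: 10.1
Almera in 2014: 19.4
Difference: +9.3

Almera in 1984: 517 / 5,134 × 100 = 10.1
Almera in 2014: 4,083 / 21,026 × 100 = 19.4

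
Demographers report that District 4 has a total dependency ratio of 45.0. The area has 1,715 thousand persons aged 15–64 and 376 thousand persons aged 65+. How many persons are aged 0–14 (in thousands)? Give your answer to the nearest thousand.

Total dependency ratio = (youth + elderly) / working-age × 100
45.0 = (Y + 376) / 1,715 × 100
⇒ 396

Aged 0–14: 396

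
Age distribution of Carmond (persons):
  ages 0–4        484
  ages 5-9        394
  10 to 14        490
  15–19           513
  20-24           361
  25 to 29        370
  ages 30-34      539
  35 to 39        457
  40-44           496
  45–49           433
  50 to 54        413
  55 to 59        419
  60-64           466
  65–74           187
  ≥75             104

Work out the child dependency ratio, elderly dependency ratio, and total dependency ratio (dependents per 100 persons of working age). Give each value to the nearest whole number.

0–14: 484 + 394 + 490 = 1,368
15–64: 513 + 361 + 370 + 539 + 457 + 496 + 433 + 413 + 419 + 466 = 4,467
65+: 187 + 104 = 291
Youth dependency ratio = 1,368 / 4,467 × 100 = 31
Old-age dependency ratio = 291 / 4,467 × 100 = 7
Total dependency ratio = (1,368 + 291) / 4,467 × 100 = 1,659 / 4,467 × 100 = 37

Youth dependency ratio: 31
Old-age dependency ratio: 7
Total dependency ratio: 37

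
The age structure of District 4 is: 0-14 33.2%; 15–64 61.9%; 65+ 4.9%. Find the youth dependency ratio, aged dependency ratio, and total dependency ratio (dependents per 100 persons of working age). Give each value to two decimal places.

Youth dependency ratio: 53.63
Old-age dependency ratio: 7.92
Total dependency ratio: 61.55

Youth dependency ratio = 33.2 / 61.9 × 100 = 53.63
Old-age dependency ratio = 4.9 / 61.9 × 100 = 7.92
Total dependency ratio = (33.2 + 4.9) / 61.9 × 100 = 38.1 / 61.9 × 100 = 61.55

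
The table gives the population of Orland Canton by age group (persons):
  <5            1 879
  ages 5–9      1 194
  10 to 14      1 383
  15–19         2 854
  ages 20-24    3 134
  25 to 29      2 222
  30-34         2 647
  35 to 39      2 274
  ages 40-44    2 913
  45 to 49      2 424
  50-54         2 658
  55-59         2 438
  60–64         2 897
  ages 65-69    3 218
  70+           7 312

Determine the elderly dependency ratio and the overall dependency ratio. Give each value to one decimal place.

0–14: 1 879 + 1 194 + 1 383 = 4 456
15–64: 2 854 + 3 134 + 2 222 + 2 647 + 2 274 + 2 913 + 2 424 + 2 658 + 2 438 + 2 897 = 26 461
65+: 3 218 + 7 312 = 10 530
Old-age dependency ratio = 10 530 / 26 461 × 100 = 39.8
Total dependency ratio = (4 456 + 10 530) / 26 461 × 100 = 14 986 / 26 461 × 100 = 56.6

Old-age dependency ratio: 39.8
Total dependency ratio: 56.6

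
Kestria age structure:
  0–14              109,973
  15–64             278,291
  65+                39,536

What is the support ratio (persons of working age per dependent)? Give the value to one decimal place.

Support ratio = 278,291 / (109,973 + 39,536) = 278,291 / 149,509 = 1.9

Support ratio: 1.9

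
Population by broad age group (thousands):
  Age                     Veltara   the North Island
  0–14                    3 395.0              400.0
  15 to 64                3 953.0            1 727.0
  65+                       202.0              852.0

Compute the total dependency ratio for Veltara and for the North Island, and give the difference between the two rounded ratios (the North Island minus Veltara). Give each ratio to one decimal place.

Veltara: 91.0
the North Island: 72.5
Difference: -18.5

Veltara: (3 395.0 + 202.0) / 3 953.0 × 100 = 3 597.0 / 3 953.0 × 100 = 91.0
the North Island: (400.0 + 852.0) / 1 727.0 × 100 = 1 252.0 / 1 727.0 × 100 = 72.5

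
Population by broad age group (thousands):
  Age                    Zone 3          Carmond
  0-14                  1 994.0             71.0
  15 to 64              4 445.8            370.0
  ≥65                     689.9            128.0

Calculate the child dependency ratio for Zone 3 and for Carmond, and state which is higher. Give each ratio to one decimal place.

Zone 3: 44.9
Carmond: 19.2
Higher: Zone 3

Zone 3: 1 994.0 / 4 445.8 × 100 = 44.9
Carmond: 71.0 / 370.0 × 100 = 19.2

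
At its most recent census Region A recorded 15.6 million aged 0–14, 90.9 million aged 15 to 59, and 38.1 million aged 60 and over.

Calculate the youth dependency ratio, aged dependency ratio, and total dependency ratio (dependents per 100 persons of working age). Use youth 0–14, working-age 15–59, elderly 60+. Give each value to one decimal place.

Youth dependency ratio: 17.2
Old-age dependency ratio: 41.9
Total dependency ratio: 59.1

Youth dependency ratio = 15.6 / 90.9 × 100 = 17.2
Old-age dependency ratio = 38.1 / 90.9 × 100 = 41.9
Total dependency ratio = (15.6 + 38.1) / 90.9 × 100 = 53.7 / 90.9 × 100 = 59.1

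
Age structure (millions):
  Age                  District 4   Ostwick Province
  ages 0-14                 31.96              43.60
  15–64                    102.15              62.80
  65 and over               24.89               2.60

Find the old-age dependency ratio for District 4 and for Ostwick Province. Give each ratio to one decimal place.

District 4: 24.89 / 102.15 × 100 = 24.4
Ostwick Province: 2.60 / 62.80 × 100 = 4.1

District 4: 24.4
Ostwick Province: 4.1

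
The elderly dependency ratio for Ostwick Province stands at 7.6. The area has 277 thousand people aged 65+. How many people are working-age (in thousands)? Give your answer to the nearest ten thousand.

Old-age dependency ratio = elderly / working-age × 100
7.6 = 277 / W × 100
⇒ 3,640

Working-age: 3,640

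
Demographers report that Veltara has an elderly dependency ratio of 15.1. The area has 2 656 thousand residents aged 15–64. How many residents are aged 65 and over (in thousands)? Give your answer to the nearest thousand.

Aged 65 and over: 401

Old-age dependency ratio = elderly / working-age × 100
15.1 = E / 2 656 × 100
⇒ 401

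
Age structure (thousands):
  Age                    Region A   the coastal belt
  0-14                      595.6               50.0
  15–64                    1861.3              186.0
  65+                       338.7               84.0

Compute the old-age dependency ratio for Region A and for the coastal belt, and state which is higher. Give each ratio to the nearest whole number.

Region A: 18
the coastal belt: 45
Higher: the coastal belt

Region A: 338.7 / 1861.3 × 100 = 18
the coastal belt: 84.0 / 186.0 × 100 = 45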